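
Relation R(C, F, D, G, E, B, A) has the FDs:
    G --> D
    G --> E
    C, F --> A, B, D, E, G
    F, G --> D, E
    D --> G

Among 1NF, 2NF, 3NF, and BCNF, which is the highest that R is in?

2NF

Candidate key: {C, F}. Prime attributes: {C, F}.
G --> D breaks BCNF: {G}⁺ = {D, E, G}, so {G} is not a superkey.
G --> D has non-prime {D} on the right and a non-superkey on the left, so 3NF fails.
No non-prime attribute depends on a proper subset of any candidate key, so 2NF holds.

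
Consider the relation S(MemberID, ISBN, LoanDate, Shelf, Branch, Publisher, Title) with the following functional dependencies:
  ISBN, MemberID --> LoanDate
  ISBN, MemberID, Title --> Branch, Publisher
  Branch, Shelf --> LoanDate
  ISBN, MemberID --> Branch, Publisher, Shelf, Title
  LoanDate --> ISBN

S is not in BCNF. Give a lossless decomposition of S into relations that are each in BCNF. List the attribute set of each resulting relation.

{Branch, LoanDate, Shelf}; {Branch, MemberID, Publisher, Shelf, Title}; {ISBN, LoanDate}

Candidate keys of the original relation: {Branch, MemberID, Shelf}, {ISBN, MemberID}, {LoanDate, MemberID}.
Within {Branch, ISBN, LoanDate, MemberID, Publisher, Shelf, Title}: {Branch, Shelf}⁺ ∩ {Branch, ISBN, LoanDate, MemberID, Publisher, Shelf, Title} = {Branch, ISBN, LoanDate, Shelf}, not the whole set, so Branch, Shelf --> ISBN, LoanDate violates BCNF; decompose into {Branch, ISBN, LoanDate, Shelf} and {Branch, MemberID, Publisher, Shelf, Title}.
Within {Branch, ISBN, LoanDate, Shelf}: {LoanDate}⁺ ∩ {Branch, ISBN, LoanDate, Shelf} = {ISBN, LoanDate}, not the whole set, so LoanDate --> ISBN violates BCNF; decompose into {ISBN, LoanDate} and {Branch, LoanDate, Shelf}.
{ISBN, LoanDate}: every determinant is a superkey — BCNF.
{Branch, LoanDate, Shelf}: every determinant is a superkey — BCNF.
{Branch, MemberID, Publisher, Shelf, Title}: every determinant is a superkey — BCNF.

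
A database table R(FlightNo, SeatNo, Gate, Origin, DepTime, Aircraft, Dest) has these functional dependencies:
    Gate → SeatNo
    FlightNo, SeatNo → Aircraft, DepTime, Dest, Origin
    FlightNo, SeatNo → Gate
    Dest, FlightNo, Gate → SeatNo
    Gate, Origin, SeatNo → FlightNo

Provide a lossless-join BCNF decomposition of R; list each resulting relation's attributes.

{Aircraft, DepTime, Dest, FlightNo, Gate, Origin}; {Gate, SeatNo}

Candidate keys of the original relation: {FlightNo, Gate}, {FlightNo, SeatNo}, {Gate, Origin}.
In {Aircraft, DepTime, Dest, FlightNo, Gate, Origin, SeatNo}, {Gate} is not a superkey ({Gate}⁺ restricted to this set is {Gate, SeatNo}), so split on Gate → SeatNo into {Gate, SeatNo} and {Aircraft, DepTime, Dest, FlightNo, Gate, Origin}.
{Gate, SeatNo}: every determinant is a superkey — BCNF.
{Aircraft, DepTime, Dest, FlightNo, Gate, Origin}: every determinant is a superkey — BCNF.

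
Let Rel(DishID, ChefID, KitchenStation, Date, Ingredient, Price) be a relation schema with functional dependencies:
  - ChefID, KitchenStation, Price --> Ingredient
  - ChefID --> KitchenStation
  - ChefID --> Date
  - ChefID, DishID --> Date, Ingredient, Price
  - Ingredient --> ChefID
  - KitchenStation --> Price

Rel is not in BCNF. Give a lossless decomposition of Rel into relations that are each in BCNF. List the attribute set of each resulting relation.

Candidate keys of the original relation: {ChefID, DishID}, {DishID, Ingredient}.
In {ChefID, Date, DishID, Ingredient, KitchenStation, Price}, {ChefID, KitchenStation, Price} is not a superkey ({ChefID, KitchenStation, Price}⁺ restricted to this set is {ChefID, Date, Ingredient, KitchenStation, Price}), so split on ChefID, KitchenStation, Price --> Date, Ingredient into {ChefID, Date, Ingredient, KitchenStation, Price} and {ChefID, DishID, KitchenStation, Price}.
In {ChefID, Date, Ingredient, KitchenStation, Price}, {KitchenStation} is not a superkey ({KitchenStation}⁺ restricted to this set is {KitchenStation, Price}), so split on KitchenStation --> Price into {KitchenStation, Price} and {ChefID, Date, Ingredient, KitchenStation}.
{KitchenStation, Price} is in BCNF.
{ChefID, Date, Ingredient, KitchenStation} is in BCNF.
In {ChefID, DishID, KitchenStation, Price}, {ChefID} is not a superkey ({ChefID}⁺ restricted to this set is {ChefID, KitchenStation, Price}), so split on ChefID --> KitchenStation, Price into {ChefID, KitchenStation, Price} and {ChefID, DishID}.
In {ChefID, KitchenStation, Price}, {KitchenStation} is not a superkey ({KitchenStation}⁺ restricted to this set is {KitchenStation, Price}), so split on KitchenStation --> Price into {KitchenStation, Price} and {ChefID, KitchenStation}.
{KitchenStation, Price} is in BCNF.
{ChefID, KitchenStation} is in BCNF.
{ChefID, DishID} is in BCNF.

{ChefID, Date, Ingredient, KitchenStation}; {ChefID, DishID}; {KitchenStation, Price}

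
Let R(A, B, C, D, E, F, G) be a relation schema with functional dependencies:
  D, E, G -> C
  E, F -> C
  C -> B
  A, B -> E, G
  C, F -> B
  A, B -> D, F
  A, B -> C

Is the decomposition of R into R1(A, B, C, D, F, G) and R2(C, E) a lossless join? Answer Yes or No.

The shared attributes are {C} and {C}⁺ = {B, C}.
The closure covers neither R1 nor R2 entirely; the join is not lossless.

No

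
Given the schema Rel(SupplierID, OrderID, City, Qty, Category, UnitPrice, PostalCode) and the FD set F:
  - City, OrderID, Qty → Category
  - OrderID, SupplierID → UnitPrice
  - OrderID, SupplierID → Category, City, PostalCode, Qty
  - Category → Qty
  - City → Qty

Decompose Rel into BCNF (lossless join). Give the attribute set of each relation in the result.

{Category, City, OrderID}; {Category, Qty}; {City, OrderID, PostalCode, SupplierID, UnitPrice}; {City, Qty}

Candidate key of the original relation: {OrderID, SupplierID}.
In {Category, City, OrderID, PostalCode, Qty, SupplierID, UnitPrice}, {City, OrderID, Qty} is not a superkey ({City, OrderID, Qty}⁺ restricted to this set is {Category, City, OrderID, Qty}), so split on City, OrderID, Qty → Category into {Category, City, OrderID, Qty} and {City, OrderID, PostalCode, Qty, SupplierID, UnitPrice}.
In {Category, City, OrderID, Qty}, {Category} is not a superkey ({Category}⁺ restricted to this set is {Category, Qty}), so split on Category → Qty into {Category, Qty} and {Category, City, OrderID}.
{Category, Qty} is in BCNF.
{Category, City, OrderID} is in BCNF.
In {City, OrderID, PostalCode, Qty, SupplierID, UnitPrice}, {City} is not a superkey ({City}⁺ restricted to this set is {City, Qty}), so split on City → Qty into {City, Qty} and {City, OrderID, PostalCode, SupplierID, UnitPrice}.
{City, Qty} is in BCNF.
{City, OrderID, PostalCode, SupplierID, UnitPrice} is in BCNF.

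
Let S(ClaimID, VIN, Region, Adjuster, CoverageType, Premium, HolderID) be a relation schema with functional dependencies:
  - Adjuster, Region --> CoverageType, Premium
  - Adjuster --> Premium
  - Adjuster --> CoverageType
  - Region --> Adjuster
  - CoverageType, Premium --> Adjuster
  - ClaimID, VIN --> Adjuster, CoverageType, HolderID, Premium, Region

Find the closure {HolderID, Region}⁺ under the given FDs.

Start with {HolderID, Region}.
Region --> Adjuster applies; add {Adjuster} → now {Adjuster, HolderID, Region}.
Adjuster, Region --> CoverageType, Premium applies; add {CoverageType, Premium} → now {Adjuster, CoverageType, HolderID, Premium, Region}.
No further FD applies.

{Adjuster, CoverageType, HolderID, Premium, Region}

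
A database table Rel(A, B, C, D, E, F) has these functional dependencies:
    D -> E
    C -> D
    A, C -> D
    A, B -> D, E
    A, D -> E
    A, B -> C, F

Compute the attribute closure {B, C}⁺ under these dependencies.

{B, C, D, E}

Start with {B, C}.
C -> D applies; add {D} → now {B, C, D}.
D -> E applies; add {E} → now {B, C, D, E}.
No further FD applies.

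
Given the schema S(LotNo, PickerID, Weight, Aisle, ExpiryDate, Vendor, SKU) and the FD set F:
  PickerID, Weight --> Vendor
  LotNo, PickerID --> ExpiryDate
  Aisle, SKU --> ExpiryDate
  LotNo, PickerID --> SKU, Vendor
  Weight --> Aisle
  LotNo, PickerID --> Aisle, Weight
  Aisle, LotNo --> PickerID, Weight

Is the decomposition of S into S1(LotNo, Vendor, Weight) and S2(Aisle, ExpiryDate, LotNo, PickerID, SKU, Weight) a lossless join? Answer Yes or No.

Yes

Common attributes: {LotNo, Weight}; their closure is {Aisle, ExpiryDate, LotNo, PickerID, SKU, Vendor, Weight}.
S1 is contained in that closure, so S1 ∩ S2 --> S1 holds and the join is lossless.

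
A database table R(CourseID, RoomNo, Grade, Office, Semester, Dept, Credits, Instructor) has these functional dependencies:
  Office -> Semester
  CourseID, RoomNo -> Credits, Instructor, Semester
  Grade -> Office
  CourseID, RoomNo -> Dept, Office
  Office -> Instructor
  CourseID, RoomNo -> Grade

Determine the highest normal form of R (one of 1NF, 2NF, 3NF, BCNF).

2NF

Candidate key: {CourseID, RoomNo}. Prime attributes: {CourseID, RoomNo}.
Office -> Semester: {Office}⁺ = {Instructor, Office, Semester}, which is not all of the attributes, so the left side is not a superkey — BCNF is violated.
Because {Semester} is non-prime and the left side of Office -> Semester is not a superkey, the relation is not in 3NF.
No proper subset of a key has a non-prime attribute in its closure, so there is no partial dependency; 2NF holds.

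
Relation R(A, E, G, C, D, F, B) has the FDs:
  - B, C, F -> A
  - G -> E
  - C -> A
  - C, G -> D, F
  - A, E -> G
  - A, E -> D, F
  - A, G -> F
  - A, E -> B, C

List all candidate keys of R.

{A, E}⁺ = {A, B, C, D, E, F, G}, which is every attribute, so {A, E} is a candidate key.
{A, G}⁺ = {A, B, C, D, E, F, G}, which is every attribute, so {A, G} is a candidate key.
{C, E}⁺ = {A, B, C, D, E, F, G}, which is every attribute, so {C, E} is a candidate key.
{C, G}⁺ = {A, B, C, D, E, F, G}, which is every attribute, so {C, G} is a candidate key.
No proper subset of any of these is a key, and no other minimal superkey exists.

{A, E}, {A, G}, {C, E}, {C, G}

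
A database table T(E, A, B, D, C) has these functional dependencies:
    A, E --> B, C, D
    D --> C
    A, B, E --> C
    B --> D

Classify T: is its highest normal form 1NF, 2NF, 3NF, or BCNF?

Candidate key: {A, E}. Prime attributes: {A, E}.
For D --> C we have {D}⁺ = {C, D}; {D} is not a superkey, so BCNF fails.
D --> C has non-prime {C} on the right and a non-superkey on the left, so 3NF fails.
Checking every proper subset of each key, none determines a non-prime attribute — 2NF is satisfied.

2NF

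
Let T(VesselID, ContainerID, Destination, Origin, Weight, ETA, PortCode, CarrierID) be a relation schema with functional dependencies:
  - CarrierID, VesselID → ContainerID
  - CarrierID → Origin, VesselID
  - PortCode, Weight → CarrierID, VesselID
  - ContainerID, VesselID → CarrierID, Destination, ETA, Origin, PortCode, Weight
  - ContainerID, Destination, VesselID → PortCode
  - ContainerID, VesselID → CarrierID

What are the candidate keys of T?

{CarrierID} is a candidate key since {CarrierID}⁺ = {CarrierID, ContainerID, Destination, ETA, Origin, PortCode, VesselID, Weight} covers every attribute.
{ContainerID, VesselID} is a candidate key since {ContainerID, VesselID}⁺ = {CarrierID, ContainerID, Destination, ETA, Origin, PortCode, VesselID, Weight} covers every attribute.
{PortCode, Weight} is a candidate key since {PortCode, Weight}⁺ = {CarrierID, ContainerID, Destination, ETA, Origin, PortCode, VesselID, Weight} covers every attribute.
No proper subset of any of these is a key, and no other minimal superkey exists.

{CarrierID}, {ContainerID, VesselID}, {PortCode, Weight}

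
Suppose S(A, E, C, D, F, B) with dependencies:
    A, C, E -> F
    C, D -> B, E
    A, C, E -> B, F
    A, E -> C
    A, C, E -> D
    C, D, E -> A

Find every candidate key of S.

Closure of {A, E} is {A, B, C, D, E, F}, the whole schema; {A, E} is a candidate key.
Closure of {C, D} is {A, B, C, D, E, F}, the whole schema; {C, D} is a candidate key.
No proper subset of any of these is a key, and no other minimal superkey exists.

{A, E}, {C, D}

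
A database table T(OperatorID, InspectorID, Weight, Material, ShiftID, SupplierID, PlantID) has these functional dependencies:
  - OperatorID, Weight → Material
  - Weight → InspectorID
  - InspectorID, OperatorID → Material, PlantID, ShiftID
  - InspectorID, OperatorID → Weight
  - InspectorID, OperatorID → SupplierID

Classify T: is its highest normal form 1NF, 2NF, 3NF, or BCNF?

3NF

Candidate keys: {InspectorID, OperatorID}, {OperatorID, Weight}. Prime attributes: {InspectorID, OperatorID, Weight}.
Weight → InspectorID: {Weight}⁺ = {InspectorID, Weight}, which is not all of the attributes, so the left side is not a superkey — BCNF is violated.
But every attribute on its right side ({InspectorID}) is prime, and the same holds for every other non-superkey FD, so 3NF still holds.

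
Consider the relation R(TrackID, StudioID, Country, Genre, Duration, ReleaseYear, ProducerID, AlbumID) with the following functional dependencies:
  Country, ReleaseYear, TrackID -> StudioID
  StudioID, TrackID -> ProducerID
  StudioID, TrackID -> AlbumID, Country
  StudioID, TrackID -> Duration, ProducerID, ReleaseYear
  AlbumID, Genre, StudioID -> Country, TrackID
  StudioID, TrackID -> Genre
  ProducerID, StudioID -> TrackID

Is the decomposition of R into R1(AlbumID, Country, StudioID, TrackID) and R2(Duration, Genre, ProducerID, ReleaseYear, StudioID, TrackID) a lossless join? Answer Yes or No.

Yes

R1 ∩ R2 = {StudioID, TrackID}; its closure under F is {AlbumID, Country, Duration, Genre, ProducerID, ReleaseYear, StudioID, TrackID}.
Since R1 ⊆ {AlbumID, Country, Duration, Genre, ProducerID, ReleaseYear, StudioID, TrackID}, the intersection is a superkey of R1; the decomposition is lossless.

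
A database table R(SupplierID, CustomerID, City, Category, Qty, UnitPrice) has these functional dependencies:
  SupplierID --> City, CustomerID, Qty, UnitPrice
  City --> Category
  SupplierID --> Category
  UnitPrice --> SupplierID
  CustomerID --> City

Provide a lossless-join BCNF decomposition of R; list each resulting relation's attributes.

Candidate keys of the original relation: {SupplierID}, {UnitPrice}.
In {Category, City, CustomerID, Qty, SupplierID, UnitPrice}, {City} is not a superkey ({City}⁺ restricted to this set is {Category, City}), so split on City --> Category into {Category, City} and {City, CustomerID, Qty, SupplierID, UnitPrice}.
{Category, City}: every determinant is a superkey — BCNF.
In {City, CustomerID, Qty, SupplierID, UnitPrice}, {CustomerID} is not a superkey ({CustomerID}⁺ restricted to this set is {City, CustomerID}), so split on CustomerID --> City into {City, CustomerID} and {CustomerID, Qty, SupplierID, UnitPrice}.
{City, CustomerID}: every determinant is a superkey — BCNF.
{CustomerID, Qty, SupplierID, UnitPrice}: every determinant is a superkey — BCNF.

{Category, City}; {City, CustomerID}; {CustomerID, Qty, SupplierID, UnitPrice}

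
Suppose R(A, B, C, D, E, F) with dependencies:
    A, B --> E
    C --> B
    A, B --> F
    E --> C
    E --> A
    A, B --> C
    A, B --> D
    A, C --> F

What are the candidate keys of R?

{A, B}, {A, C}, {E}

{E}⁺ = {A, B, C, D, E, F} — all of the relation — so {E} is a candidate key.
{A, B}⁺ = {A, B, C, D, E, F} — all of the relation — so {A, B} is a candidate key.
{A, C}⁺ = {A, B, C, D, E, F} — all of the relation — so {A, C} is a candidate key.
Any other superkey properly contains one of these, so there are no further candidate keys.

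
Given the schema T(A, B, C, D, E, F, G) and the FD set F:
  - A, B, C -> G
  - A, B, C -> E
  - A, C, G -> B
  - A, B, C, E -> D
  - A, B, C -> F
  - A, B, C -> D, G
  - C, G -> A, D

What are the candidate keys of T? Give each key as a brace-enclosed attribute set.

{A, B, C}, {C, G}

Attributes never on any right-hand side: {C} — every candidate key must contain it.
{C, G} is a candidate key since {C, G}⁺ = {A, B, C, D, E, F, G} covers every attribute.
{A, B, C} is a candidate key since {A, B, C}⁺ = {A, B, C, D, E, F, G} covers every attribute.
No proper subset of any of these is a key, and no other minimal superkey exists.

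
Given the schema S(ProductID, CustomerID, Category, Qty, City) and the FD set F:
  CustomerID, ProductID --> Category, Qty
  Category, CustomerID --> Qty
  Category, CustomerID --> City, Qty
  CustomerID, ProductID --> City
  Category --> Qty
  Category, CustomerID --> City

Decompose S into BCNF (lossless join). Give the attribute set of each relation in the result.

Candidate key of the original relation: {CustomerID, ProductID}.
Within {Category, City, CustomerID, ProductID, Qty}: {Category, CustomerID}⁺ ∩ {Category, City, CustomerID, ProductID, Qty} = {Category, City, CustomerID, Qty}, not the whole set, so Category, CustomerID --> City, Qty violates BCNF; decompose into {Category, City, CustomerID, Qty} and {Category, CustomerID, ProductID}.
Within {Category, City, CustomerID, Qty}: {Category}⁺ ∩ {Category, City, CustomerID, Qty} = {Category, Qty}, not the whole set, so Category --> Qty violates BCNF; decompose into {Category, Qty} and {Category, City, CustomerID}.
{Category, Qty} is in BCNF.
{Category, City, CustomerID} is in BCNF.
{Category, CustomerID, ProductID} is in BCNF.

{Category, City, CustomerID}; {Category, CustomerID, ProductID}; {Category, Qty}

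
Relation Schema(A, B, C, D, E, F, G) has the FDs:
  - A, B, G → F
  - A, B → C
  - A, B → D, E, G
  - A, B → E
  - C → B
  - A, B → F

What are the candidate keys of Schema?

{A, B}, {A, C}

No FD produces {A}, so it must be in every candidate key.
{A, B}⁺ = {A, B, C, D, E, F, G}, which is every attribute, so {A, B} is a candidate key.
{A, C}⁺ = {A, B, C, D, E, F, G}, which is every attribute, so {A, C} is a candidate key.
Any other superkey properly contains one of these, so there are no further candidate keys.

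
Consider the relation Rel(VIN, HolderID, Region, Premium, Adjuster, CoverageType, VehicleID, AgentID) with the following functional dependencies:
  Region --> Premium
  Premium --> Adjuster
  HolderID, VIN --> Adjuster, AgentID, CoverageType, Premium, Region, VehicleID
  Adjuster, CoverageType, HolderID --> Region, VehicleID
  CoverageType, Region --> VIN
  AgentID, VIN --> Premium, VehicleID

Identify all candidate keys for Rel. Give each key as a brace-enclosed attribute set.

{Adjuster, CoverageType, HolderID}, {CoverageType, HolderID, Premium}, {CoverageType, HolderID, Region}, {HolderID, VIN}

No FD produces {HolderID}, so it must be in every candidate key.
{HolderID, VIN}⁺ = {Adjuster, AgentID, CoverageType, HolderID, Premium, Region, VIN, VehicleID}, which is every attribute, so {HolderID, VIN} is a candidate key.
{Adjuster, CoverageType, HolderID}⁺ = {Adjuster, AgentID, CoverageType, HolderID, Premium, Region, VIN, VehicleID}, which is every attribute, so {Adjuster, CoverageType, HolderID} is a candidate key.
{CoverageType, HolderID, Premium}⁺ = {Adjuster, AgentID, CoverageType, HolderID, Premium, Region, VIN, VehicleID}, which is every attribute, so {CoverageType, HolderID, Premium} is a candidate key.
{CoverageType, HolderID, Region}⁺ = {Adjuster, AgentID, CoverageType, HolderID, Premium, Region, VIN, VehicleID}, which is every attribute, so {CoverageType, HolderID, Region} is a candidate key.
These are minimal and exhaustive — every other superkey contains one of them.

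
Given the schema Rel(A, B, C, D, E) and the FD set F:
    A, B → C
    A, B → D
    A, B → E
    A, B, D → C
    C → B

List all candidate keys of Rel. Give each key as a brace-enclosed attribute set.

{A} never appears on the right of any FD, so every key must include it.
{A, B}⁺ = {A, B, C, D, E} — all of the relation — so {A, B} is a candidate key.
{A, C}⁺ = {A, B, C, D, E} — all of the relation — so {A, C} is a candidate key.
No proper subset of any of these is a key, and no other minimal superkey exists.

{A, B}, {A, C}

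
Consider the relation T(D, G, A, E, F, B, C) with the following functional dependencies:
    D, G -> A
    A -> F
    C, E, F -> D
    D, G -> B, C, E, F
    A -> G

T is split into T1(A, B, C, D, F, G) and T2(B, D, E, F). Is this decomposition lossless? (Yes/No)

No

T1 ∩ T2 = {B, D, F}; its closure under F is {B, D, F}.
The closure covers neither T1 nor T2 entirely; the join is not lossless.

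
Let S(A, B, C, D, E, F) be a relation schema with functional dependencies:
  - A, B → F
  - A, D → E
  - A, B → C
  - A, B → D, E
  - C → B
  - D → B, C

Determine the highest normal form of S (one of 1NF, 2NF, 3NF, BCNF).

3NF

Candidate keys: {A, B}, {A, C}, {A, D}. Prime attributes: {A, B, C, D}.
C → B: {C}⁺ = {B, C}, which is not all of the attributes, so the left side is not a superkey — BCNF is violated.
But every attribute on its right side ({B}) is prime, and the same holds for every other non-superkey FD, so 3NF still holds.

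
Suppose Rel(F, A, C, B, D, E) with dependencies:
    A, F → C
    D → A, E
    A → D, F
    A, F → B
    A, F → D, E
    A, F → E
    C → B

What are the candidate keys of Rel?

{A}, {D}

{A}⁺ = {A, B, C, D, E, F} — all of the relation — so {A} is a candidate key.
{D}⁺ = {A, B, C, D, E, F} — all of the relation — so {D} is a candidate key.
These are minimal and exhaustive — every other superkey contains one of them.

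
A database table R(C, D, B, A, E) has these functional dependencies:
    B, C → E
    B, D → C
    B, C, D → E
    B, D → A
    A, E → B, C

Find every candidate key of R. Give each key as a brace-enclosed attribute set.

{A, D, E}, {B, D}

{D} never appears on the right of any FD, so every key must include it.
{B, D}⁺ = {A, B, C, D, E}, which is every attribute, so {B, D} is a candidate key.
{A, D, E}⁺ = {A, B, C, D, E}, which is every attribute, so {A, D, E} is a candidate key.
No proper subset of any of these is a key, and no other minimal superkey exists.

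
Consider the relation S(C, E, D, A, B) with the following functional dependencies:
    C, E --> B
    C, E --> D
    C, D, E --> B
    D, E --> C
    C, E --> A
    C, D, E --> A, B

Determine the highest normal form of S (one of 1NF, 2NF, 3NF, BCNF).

BCNF

Candidate keys: {C, E}, {D, E}. Prime attributes: {C, D, E}.
The left-hand side of every FD is a superkey, so BCNF is satisfied.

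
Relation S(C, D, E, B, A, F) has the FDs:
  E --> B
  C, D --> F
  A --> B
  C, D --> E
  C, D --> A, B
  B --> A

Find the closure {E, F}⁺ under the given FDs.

{A, B, E, F}

Start with {E, F}.
E --> B applies; add {B} → now {B, E, F}.
B --> A applies; add {A} → now {A, B, E, F}.
No further FD applies.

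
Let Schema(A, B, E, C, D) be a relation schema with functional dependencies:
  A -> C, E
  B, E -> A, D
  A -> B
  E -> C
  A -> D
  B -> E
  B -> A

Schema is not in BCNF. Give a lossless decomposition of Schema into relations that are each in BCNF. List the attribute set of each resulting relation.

{A, B, D, E}; {C, E}

Candidate keys of the original relation: {A}, {B}.
In {A, B, C, D, E}, {E} is not a superkey ({E}⁺ restricted to this set is {C, E}), so split on E -> C into {C, E} and {A, B, D, E}.
{C, E}: every determinant is a superkey — BCNF.
{A, B, D, E}: every determinant is a superkey — BCNF.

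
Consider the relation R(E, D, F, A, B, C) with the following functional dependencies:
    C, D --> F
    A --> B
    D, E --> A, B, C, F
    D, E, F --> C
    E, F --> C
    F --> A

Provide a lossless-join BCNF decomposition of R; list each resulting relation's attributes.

{A, B}; {A, F}; {C, D, E}; {C, D, F}

Candidate key of the original relation: {D, E}.
{A, B, C, D, E, F}: {C, D} determines {A, B, C, D, F} here but is not a superkey — split on C, D --> A, B, F, giving {A, B, C, D, F} and {C, D, E}.
{A, B, C, D, F}: {A} determines {A, B} here but is not a superkey — split on A --> B, giving {A, B} and {A, C, D, F}.
{A, B} is in BCNF.
{A, C, D, F}: {F} determines {A, F} here but is not a superkey — split on F --> A, giving {A, F} and {C, D, F}.
{A, F} is in BCNF.
{C, D, F} is in BCNF.
{C, D, E} is in BCNF.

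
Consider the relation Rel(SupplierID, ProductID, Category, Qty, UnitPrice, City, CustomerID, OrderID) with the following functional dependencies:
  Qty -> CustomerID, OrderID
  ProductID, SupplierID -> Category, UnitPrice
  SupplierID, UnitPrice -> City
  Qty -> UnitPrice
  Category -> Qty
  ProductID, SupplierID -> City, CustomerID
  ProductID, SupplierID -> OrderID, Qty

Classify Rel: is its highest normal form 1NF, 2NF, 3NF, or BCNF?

Candidate key: {ProductID, SupplierID}. Prime attributes: {ProductID, SupplierID}.
Qty -> CustomerID, OrderID: {Qty}⁺ = {CustomerID, OrderID, Qty, UnitPrice}, which is not all of the attributes, so the left side is not a superkey — BCNF is violated.
Because {CustomerID, OrderID} are non-prime and the left side of Qty -> CustomerID, OrderID is not a superkey, the relation is not in 3NF.
No proper subset of a key has a non-prime attribute in its closure, so there is no partial dependency; 2NF holds.

2NF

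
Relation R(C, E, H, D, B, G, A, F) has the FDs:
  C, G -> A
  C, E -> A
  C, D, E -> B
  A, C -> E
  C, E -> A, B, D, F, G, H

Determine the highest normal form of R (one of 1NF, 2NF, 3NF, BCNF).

Candidate keys: {A, C}, {C, E}, {C, G}. Prime attributes: {A, C, E, G}.
Every FD has a superkey on the left, so the relation is in BCNF.

BCNF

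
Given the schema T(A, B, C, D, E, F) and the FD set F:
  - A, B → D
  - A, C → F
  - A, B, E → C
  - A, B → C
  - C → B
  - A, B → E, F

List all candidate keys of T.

{A, B}, {A, C}

Attributes never on any right-hand side: {A} — every candidate key must contain it.
{A, B} is a candidate key since {A, B}⁺ = {A, B, C, D, E, F} covers every attribute.
{A, C} is a candidate key since {A, C}⁺ = {A, B, C, D, E, F} covers every attribute.
Any other superkey properly contains one of these, so there are no further candidate keys.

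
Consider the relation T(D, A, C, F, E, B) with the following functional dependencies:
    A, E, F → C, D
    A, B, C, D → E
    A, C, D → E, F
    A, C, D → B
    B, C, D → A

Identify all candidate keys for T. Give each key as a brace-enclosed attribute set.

{A, C, D}, {A, E, F}, {B, C, D}

{A, C, D}⁺ = {A, B, C, D, E, F}, which is every attribute, so {A, C, D} is a candidate key.
{A, E, F}⁺ = {A, B, C, D, E, F}, which is every attribute, so {A, E, F} is a candidate key.
{B, C, D}⁺ = {A, B, C, D, E, F}, which is every attribute, so {B, C, D} is a candidate key.
These are minimal and exhaustive — every other superkey contains one of them.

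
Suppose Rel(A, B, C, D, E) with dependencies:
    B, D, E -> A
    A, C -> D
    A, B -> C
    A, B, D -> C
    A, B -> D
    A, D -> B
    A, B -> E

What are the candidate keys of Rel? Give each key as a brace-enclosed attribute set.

{A, B} is a candidate key since {A, B}⁺ = {A, B, C, D, E} covers every attribute.
{A, C} is a candidate key since {A, C}⁺ = {A, B, C, D, E} covers every attribute.
{A, D} is a candidate key since {A, D}⁺ = {A, B, C, D, E} covers every attribute.
{B, D, E} is a candidate key since {B, D, E}⁺ = {A, B, C, D, E} covers every attribute.
Any other superkey properly contains one of these, so there are no further candidate keys.

{A, B}, {A, C}, {A, D}, {B, D, E}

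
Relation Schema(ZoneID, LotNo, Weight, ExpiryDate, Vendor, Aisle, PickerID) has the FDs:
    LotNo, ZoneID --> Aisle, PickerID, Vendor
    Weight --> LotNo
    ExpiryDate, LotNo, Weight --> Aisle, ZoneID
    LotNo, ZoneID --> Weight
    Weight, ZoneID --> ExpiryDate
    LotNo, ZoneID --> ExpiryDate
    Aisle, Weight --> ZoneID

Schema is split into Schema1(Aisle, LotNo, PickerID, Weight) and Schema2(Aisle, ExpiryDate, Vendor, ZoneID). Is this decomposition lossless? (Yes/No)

No

Schema1 ∩ Schema2 = {Aisle}; its closure under F is {Aisle}.
Schema1 ⊄ {Aisle} and Schema2 ⊄ {Aisle}, so the split is lossy.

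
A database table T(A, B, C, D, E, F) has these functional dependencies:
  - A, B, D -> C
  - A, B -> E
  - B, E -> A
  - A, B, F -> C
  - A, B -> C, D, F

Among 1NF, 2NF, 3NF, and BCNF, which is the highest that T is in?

Candidate keys: {A, B}, {B, E}. Prime attributes: {A, B, E}.
The left-hand side of every FD is a superkey, so BCNF is satisfied.

BCNF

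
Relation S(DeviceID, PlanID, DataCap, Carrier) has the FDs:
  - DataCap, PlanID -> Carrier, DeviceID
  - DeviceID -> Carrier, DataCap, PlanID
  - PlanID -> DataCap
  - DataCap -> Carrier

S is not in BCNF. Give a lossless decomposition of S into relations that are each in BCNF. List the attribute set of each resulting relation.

Candidate keys of the original relation: {DeviceID}, {PlanID}.
Within {Carrier, DataCap, DeviceID, PlanID}: {DataCap}⁺ ∩ {Carrier, DataCap, DeviceID, PlanID} = {Carrier, DataCap}, not the whole set, so DataCap -> Carrier violates BCNF; decompose into {Carrier, DataCap} and {DataCap, DeviceID, PlanID}.
{Carrier, DataCap} has no BCNF violation.
{DataCap, DeviceID, PlanID} has no BCNF violation.

{Carrier, DataCap}; {DataCap, DeviceID, PlanID}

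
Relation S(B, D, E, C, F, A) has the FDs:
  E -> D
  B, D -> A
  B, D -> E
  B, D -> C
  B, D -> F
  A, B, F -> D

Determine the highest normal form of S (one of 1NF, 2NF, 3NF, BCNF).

Candidate keys: {A, B, F}, {B, D}, {B, E}. Prime attributes: {A, B, D, E, F}.
E -> D: {E}⁺ = {D, E}, which is not all of the attributes, so the left side is not a superkey — BCNF is violated.
Since {D} ⊆ prime attributes and every other non-superkey FD also has a prime right side, the schema is in 3NF.

3NF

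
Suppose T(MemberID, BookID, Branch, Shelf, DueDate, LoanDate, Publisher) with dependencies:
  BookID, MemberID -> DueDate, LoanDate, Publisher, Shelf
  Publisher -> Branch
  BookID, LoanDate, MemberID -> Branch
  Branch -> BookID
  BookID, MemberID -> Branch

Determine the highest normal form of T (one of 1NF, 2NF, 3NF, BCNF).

Candidate keys: {BookID, MemberID}, {Branch, MemberID}, {MemberID, Publisher}. Prime attributes: {BookID, Branch, MemberID, Publisher}.
Publisher -> Branch breaks BCNF: {Publisher}⁺ = {BookID, Branch, Publisher}, so {Publisher} is not a superkey.
But every attribute on its right side ({Branch}) is prime, and the same holds for every other non-superkey FD, so 3NF still holds.

3NF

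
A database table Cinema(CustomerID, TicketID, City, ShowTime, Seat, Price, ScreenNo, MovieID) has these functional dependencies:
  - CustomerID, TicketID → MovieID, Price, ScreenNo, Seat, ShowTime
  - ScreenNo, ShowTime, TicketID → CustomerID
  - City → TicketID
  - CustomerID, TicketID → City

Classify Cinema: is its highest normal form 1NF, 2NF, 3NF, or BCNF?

Candidate keys: {City, CustomerID}, {City, ScreenNo, ShowTime}, {CustomerID, TicketID}, {ScreenNo, ShowTime, TicketID}. Prime attributes: {City, CustomerID, ScreenNo, ShowTime, TicketID}.
City → TicketID breaks BCNF: {City}⁺ = {City, TicketID}, so {City} is not a superkey.
Since {TicketID} ⊆ prime attributes and every other non-superkey FD also has a prime right side, the schema is in 3NF.

3NF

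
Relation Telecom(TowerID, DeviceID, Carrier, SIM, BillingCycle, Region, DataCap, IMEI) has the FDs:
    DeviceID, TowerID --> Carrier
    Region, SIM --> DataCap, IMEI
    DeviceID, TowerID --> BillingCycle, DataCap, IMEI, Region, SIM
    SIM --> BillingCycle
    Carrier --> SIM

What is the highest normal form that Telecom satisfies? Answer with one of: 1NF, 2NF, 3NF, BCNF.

Candidate key: {DeviceID, TowerID}. Prime attributes: {DeviceID, TowerID}.
For Region, SIM --> DataCap, IMEI we have {Region, SIM}⁺ = {BillingCycle, DataCap, IMEI, Region, SIM}; {Region, SIM} is not a superkey, so BCNF fails.
Region, SIM --> DataCap, IMEI has non-prime {DataCap, IMEI} on the right and a non-superkey on the left, so 3NF fails.
Checking every proper subset of each key, none determines a non-prime attribute — 2NF is satisfied.

2NF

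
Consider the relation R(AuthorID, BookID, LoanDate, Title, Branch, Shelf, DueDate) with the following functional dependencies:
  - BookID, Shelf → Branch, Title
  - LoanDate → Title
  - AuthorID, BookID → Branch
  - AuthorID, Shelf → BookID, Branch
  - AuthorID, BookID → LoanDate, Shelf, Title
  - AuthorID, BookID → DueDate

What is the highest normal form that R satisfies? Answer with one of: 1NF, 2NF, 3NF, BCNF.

Candidate keys: {AuthorID, BookID}, {AuthorID, Shelf}. Prime attributes: {AuthorID, BookID, Shelf}.
For BookID, Shelf → Branch, Title we have {BookID, Shelf}⁺ = {BookID, Branch, Shelf, Title}; {BookID, Shelf} is not a superkey, so BCNF fails.
BookID, Shelf → Branch, Title has non-prime {Branch, Title} on the right and a non-superkey on the left, so 3NF fails.
No proper subset of a key has a non-prime attribute in its closure, so there is no partial dependency; 2NF holds.

2NF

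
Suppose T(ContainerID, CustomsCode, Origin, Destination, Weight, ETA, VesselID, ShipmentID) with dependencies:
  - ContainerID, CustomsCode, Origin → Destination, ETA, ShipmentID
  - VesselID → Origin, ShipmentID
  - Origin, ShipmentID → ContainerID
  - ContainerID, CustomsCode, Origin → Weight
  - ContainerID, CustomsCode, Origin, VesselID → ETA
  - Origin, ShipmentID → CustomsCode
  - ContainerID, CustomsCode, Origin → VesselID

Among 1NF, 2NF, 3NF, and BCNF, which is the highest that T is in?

BCNF

Candidate keys: {ContainerID, CustomsCode, Origin}, {Origin, ShipmentID}, {VesselID}. Prime attributes: {ContainerID, CustomsCode, Origin, ShipmentID, VesselID}.
The left-hand side of every FD is a superkey, so BCNF is satisfied.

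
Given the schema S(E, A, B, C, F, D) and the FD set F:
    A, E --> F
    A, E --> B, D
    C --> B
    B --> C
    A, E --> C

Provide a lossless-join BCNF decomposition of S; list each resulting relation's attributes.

Candidate key of the original relation: {A, E}.
In {A, B, C, D, E, F}, {C} is not a superkey ({C}⁺ restricted to this set is {B, C}), so split on C --> B into {B, C} and {A, C, D, E, F}.
{B, C} is in BCNF.
{A, C, D, E, F} is in BCNF.

{A, C, D, E, F}; {B, C}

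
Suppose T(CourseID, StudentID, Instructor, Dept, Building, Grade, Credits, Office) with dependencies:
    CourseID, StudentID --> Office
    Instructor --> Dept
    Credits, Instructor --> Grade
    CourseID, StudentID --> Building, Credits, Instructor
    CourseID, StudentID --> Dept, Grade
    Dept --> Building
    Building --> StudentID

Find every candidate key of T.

No FD produces {CourseID}, so it must be in every candidate key.
{Building, CourseID}⁺ = {Building, CourseID, Credits, Dept, Grade, Instructor, Office, StudentID}, which is every attribute, so {Building, CourseID} is a candidate key.
{CourseID, Dept}⁺ = {Building, CourseID, Credits, Dept, Grade, Instructor, Office, StudentID}, which is every attribute, so {CourseID, Dept} is a candidate key.
{CourseID, Instructor}⁺ = {Building, CourseID, Credits, Dept, Grade, Instructor, Office, StudentID}, which is every attribute, so {CourseID, Instructor} is a candidate key.
{CourseID, StudentID}⁺ = {Building, CourseID, Credits, Dept, Grade, Instructor, Office, StudentID}, which is every attribute, so {CourseID, StudentID} is a candidate key.
These are minimal and exhaustive — every other superkey contains one of them.

{Building, CourseID}, {CourseID, Dept}, {CourseID, Instructor}, {CourseID, StudentID}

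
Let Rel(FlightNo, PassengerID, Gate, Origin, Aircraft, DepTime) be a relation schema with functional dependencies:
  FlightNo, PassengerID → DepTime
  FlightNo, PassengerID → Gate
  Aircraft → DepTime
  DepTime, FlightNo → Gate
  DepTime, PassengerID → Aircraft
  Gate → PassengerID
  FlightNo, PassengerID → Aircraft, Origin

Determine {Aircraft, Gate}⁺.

{Aircraft, DepTime, Gate, PassengerID}

Start with {Aircraft, Gate}.
Aircraft → DepTime applies; add {DepTime} → now {Aircraft, DepTime, Gate}.
Gate → PassengerID applies; add {PassengerID} → now {Aircraft, DepTime, Gate, PassengerID}.
No further FD applies.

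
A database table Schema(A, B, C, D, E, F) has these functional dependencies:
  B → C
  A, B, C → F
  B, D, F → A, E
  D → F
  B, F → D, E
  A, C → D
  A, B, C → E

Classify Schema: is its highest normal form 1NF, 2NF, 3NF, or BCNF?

1NF

Candidate keys: {A, B}, {B, D}, {B, F}. Prime attributes: {A, B, D, F}.
For B → C we have {B}⁺ = {B, C}; {B} is not a superkey, so BCNF fails.
B → C has non-prime {C} on the right and a non-superkey on the left, so 3NF fails.
Since {B} ⊂ {A, B} and {B}⁺ ⊇ {C} with {C} non-prime, there is a partial dependency; 2NF fails.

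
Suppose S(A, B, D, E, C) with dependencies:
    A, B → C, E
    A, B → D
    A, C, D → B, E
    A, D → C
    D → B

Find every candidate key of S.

{A} never appears on the right of any FD, so every key must include it.
{A, B} is a candidate key since {A, B}⁺ = {A, B, C, D, E} covers every attribute.
{A, D} is a candidate key since {A, D}⁺ = {A, B, C, D, E} covers every attribute.
No proper subset of any of these is a key, and no other minimal superkey exists.

{A, B}, {A, D}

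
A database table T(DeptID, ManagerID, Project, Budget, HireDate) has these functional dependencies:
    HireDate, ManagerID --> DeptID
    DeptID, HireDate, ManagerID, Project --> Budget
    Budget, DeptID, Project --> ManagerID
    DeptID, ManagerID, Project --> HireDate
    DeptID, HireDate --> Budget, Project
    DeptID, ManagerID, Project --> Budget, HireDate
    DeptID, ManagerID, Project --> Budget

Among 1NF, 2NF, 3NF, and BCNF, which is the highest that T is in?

Candidate keys: {Budget, DeptID, Project}, {DeptID, HireDate}, {DeptID, ManagerID, Project}, {HireDate, ManagerID}. Prime attributes: {Budget, DeptID, HireDate, ManagerID, Project}.
Every FD has a superkey on the left, so the relation is in BCNF.

BCNF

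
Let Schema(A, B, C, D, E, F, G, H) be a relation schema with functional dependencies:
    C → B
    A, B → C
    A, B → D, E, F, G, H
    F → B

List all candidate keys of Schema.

{A, B}, {A, C}, {A, F}

{A} never appears on the right of any FD, so every key must include it.
{A, B}⁺ = {A, B, C, D, E, F, G, H} — all of the relation — so {A, B} is a candidate key.
{A, C}⁺ = {A, B, C, D, E, F, G, H} — all of the relation — so {A, C} is a candidate key.
{A, F}⁺ = {A, B, C, D, E, F, G, H} — all of the relation — so {A, F} is a candidate key.
These are minimal and exhaustive — every other superkey contains one of them.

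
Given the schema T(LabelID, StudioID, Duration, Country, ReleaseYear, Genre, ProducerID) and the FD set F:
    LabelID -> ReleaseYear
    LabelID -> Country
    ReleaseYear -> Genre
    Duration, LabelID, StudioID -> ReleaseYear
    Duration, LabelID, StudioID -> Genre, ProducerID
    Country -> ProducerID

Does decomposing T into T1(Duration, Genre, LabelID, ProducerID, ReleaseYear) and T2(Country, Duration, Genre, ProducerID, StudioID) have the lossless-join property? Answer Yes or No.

Common attributes: {Duration, Genre, ProducerID}; their closure is {Duration, Genre, ProducerID}.
The closure covers neither T1 nor T2 entirely; the join is not lossless.

No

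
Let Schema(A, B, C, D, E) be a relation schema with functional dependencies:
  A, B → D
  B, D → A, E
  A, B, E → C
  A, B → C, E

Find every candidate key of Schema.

No FD produces {B}, so it must be in every candidate key.
{A, B} is a candidate key since {A, B}⁺ = {A, B, C, D, E} covers every attribute.
{B, D} is a candidate key since {B, D}⁺ = {A, B, C, D, E} covers every attribute.
These are minimal and exhaustive — every other superkey contains one of them.

{A, B}, {B, D}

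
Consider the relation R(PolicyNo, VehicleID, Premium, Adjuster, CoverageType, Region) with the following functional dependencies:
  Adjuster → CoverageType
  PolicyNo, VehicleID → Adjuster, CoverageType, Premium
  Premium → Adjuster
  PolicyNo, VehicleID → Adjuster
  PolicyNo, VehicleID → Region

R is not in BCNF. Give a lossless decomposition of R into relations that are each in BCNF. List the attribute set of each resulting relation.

{Adjuster, CoverageType}; {Adjuster, Premium}; {PolicyNo, Premium, Region, VehicleID}

Candidate key of the original relation: {PolicyNo, VehicleID}.
Within {Adjuster, CoverageType, PolicyNo, Premium, Region, VehicleID}: {Adjuster}⁺ ∩ {Adjuster, CoverageType, PolicyNo, Premium, Region, VehicleID} = {Adjuster, CoverageType}, not the whole set, so Adjuster → CoverageType violates BCNF; decompose into {Adjuster, CoverageType} and {Adjuster, PolicyNo, Premium, Region, VehicleID}.
{Adjuster, CoverageType} has no BCNF violation.
Within {Adjuster, PolicyNo, Premium, Region, VehicleID}: {Premium}⁺ ∩ {Adjuster, PolicyNo, Premium, Region, VehicleID} = {Adjuster, Premium}, not the whole set, so Premium → Adjuster violates BCNF; decompose into {Adjuster, Premium} and {PolicyNo, Premium, Region, VehicleID}.
{Adjuster, Premium} has no BCNF violation.
{PolicyNo, Premium, Region, VehicleID} has no BCNF violation.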